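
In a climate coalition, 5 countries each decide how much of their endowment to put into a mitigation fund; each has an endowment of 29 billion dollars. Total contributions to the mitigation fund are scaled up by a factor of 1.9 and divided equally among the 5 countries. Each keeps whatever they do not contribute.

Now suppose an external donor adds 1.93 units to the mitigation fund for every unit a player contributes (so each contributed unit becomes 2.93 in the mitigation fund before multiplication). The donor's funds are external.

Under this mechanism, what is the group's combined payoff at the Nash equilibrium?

With the mechanism, a contributed unit returns 1.9 × 2.93 / 5 = 1.1134 per unit of net cost to the contributor — now above 1 — so contributing fully is weakly dominant for every player.
So the Nash equilibrium is full contribution by all 5; the group earns 1.9 × 2.93 × 145 = 807.22.

807.22 billion dollars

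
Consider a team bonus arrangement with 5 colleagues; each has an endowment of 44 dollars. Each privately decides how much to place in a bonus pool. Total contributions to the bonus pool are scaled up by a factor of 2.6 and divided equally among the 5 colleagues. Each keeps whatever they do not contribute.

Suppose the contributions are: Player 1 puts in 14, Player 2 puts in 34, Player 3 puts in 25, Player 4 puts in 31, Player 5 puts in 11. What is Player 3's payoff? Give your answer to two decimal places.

Total contributed: 14 + 34 + 25 + 31 + 11 = 115.
Each receives 2.6 × 115 / 5 = 59.80 from the bonus pool.
Player 3 keeps 44 − 25 = 19, so Player 3's payoff is 19 + 59.80 = 78.80.

78.80 dollars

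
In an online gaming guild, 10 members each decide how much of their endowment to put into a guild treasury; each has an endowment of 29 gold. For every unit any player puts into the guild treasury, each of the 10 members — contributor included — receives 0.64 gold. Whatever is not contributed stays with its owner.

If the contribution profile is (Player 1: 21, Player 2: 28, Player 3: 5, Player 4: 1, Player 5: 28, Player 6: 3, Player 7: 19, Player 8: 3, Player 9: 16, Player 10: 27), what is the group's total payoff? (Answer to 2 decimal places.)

1105.40 gold

Total contributed: 21 + 28 + 5 + 1 + 28 + 3 + 19 + 3 + 16 + 27 = 151; total kept: 10 × 29 − 151 = 139.
The guild treasury pays out 0.64 × 10 × 151 = 966.40 in aggregate.
Group total = 139 + 966.40 = 1105.40.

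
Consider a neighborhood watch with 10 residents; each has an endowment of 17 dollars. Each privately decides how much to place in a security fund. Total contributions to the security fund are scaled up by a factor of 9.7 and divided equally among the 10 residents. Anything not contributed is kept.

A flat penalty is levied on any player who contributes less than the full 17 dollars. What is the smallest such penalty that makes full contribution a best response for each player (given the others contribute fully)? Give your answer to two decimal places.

Given the others contribute fully, the best deviation is to contribute 0 (any partial contribution still incurs the fine and gives up units whose private return 0.9700 is below 1).
Deviating from 17 to 0 saves 17 dollars but forfeits the deviator's share of the drop in the security fund: 9.7/10 × 17 = 16.49.
So the deviation gain is 17 − 16.49 = 0.51, and the fine must be at least 0.51 dollars to wipe it out.

0.51 dollars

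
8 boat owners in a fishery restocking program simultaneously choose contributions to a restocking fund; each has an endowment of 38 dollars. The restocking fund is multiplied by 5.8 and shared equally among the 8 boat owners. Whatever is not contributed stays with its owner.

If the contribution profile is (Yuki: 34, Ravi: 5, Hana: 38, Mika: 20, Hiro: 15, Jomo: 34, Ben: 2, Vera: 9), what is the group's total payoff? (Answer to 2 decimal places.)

1057.60 dollars

Total contributed: 34 + 5 + 38 + 20 + 15 + 34 + 2 + 9 = 157; total kept: 8 × 38 − 157 = 147.
The restocking fund pays out 5.8 × 157 = 910.60 in aggregate.
Group total = 147 + 910.60 = 1057.60.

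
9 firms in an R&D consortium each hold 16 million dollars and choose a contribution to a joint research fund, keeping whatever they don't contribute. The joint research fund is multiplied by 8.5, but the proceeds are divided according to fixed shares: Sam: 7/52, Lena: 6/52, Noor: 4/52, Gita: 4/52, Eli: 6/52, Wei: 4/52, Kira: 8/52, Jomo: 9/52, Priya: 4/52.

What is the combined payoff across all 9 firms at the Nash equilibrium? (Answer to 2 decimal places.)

A player with share s gets back 8.5·s per unit contributed, so full contribution is dominant for anyone with s > 1/8.5 = 0.1176 and zero contribution is dominant for anyone below.
Sam, Kira and Jomo clear that bar, contributing 16 each; the remaining 6 contribute 0. Total contributed: 48.
The joint research fund pays out 8.5 × 48 = 408.00 in total (split across the unequal shares, but the aggregate is all that matters for the group sum).
The 6 free-riders keep 16 each, adding 96. Group total = 96 + 408.00 = 504.00.

504.00 million dollars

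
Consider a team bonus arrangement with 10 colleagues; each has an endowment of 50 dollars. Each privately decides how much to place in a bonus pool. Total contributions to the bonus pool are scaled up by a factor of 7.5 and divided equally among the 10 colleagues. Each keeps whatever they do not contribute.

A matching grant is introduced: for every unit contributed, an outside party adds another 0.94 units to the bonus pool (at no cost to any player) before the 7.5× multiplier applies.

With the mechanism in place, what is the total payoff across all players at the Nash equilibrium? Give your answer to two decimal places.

7275.00 dollars

With the mechanism, a contributed unit returns 7.5 × 1.94 / 10 = 1.4550 per unit of net cost to the contributor — now above 1 — so contributing fully is weakly dominant for every player.
At the Nash equilibrium everyone contributes 50. Group total payoff = 7.5 × 1.94 × 500 = 7275.00.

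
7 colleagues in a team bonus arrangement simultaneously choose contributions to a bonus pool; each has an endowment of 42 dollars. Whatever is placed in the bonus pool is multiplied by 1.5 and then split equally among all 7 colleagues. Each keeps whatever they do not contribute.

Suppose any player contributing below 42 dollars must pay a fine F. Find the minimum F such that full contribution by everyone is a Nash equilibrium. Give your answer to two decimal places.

33.00 dollars

Given the others contribute fully, the best deviation is to contribute 0 (any partial contribution still incurs the fine and gives up units whose private return 0.2143 is below 1).
Deviating from 42 to 0 saves 42 dollars but forfeits the deviator's share of the drop in the bonus pool: 1.5/7 × 42 = 9.00.
So the deviation gain is 42 − 9.00 = 33.00, and the fine must be at least 33.00 dollars to wipe it out.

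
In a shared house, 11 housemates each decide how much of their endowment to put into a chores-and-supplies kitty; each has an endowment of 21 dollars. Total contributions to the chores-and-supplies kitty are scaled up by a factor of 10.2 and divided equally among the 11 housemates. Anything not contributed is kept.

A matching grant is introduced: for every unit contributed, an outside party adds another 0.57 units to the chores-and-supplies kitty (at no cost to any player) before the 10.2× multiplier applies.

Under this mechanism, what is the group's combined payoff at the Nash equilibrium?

Under the mechanism each unit contributed yields 10.2 × 1.57 / 11 = 1.4558 back to its contributor per unit of net cost, which exceeds 1, making full contribution the dominant choice for everyone.
At the Nash equilibrium everyone contributes 21. Group total payoff = 10.2 × 1.57 × 231 = 3699.23.

3699.23 dollars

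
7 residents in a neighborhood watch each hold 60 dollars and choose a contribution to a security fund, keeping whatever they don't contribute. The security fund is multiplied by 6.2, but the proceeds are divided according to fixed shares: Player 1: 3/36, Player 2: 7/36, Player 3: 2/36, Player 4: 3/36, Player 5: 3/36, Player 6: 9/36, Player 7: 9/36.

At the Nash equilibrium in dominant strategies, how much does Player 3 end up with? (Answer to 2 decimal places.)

Each unit j contributes comes back to j as 6.2 × (j's share), so j prefers to contribute only if that share exceeds 1/6.2 = 0.1613; otherwise keeping the unit dominates.
Player 2, Player 6 and Player 7 are above the threshold, contributing 60 each; the remaining 4 contribute 0. Total contributed: 180.
Player 3 keeps 60 and receives 6.2 × 180 × 2/36 = 62.00 from the security fund, for a payoff of 122.00.

122.00 dollars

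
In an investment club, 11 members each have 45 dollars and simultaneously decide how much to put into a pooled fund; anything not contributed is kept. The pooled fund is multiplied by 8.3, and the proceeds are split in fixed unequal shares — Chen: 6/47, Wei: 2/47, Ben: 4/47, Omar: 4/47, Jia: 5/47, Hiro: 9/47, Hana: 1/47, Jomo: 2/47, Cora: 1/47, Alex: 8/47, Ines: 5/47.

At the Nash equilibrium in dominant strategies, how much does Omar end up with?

Player j's private return per contributed unit is 8.3 × (j's share). Contributing is weakly dominant for j when that share is at least 1/8.3 = 0.1205, and contributing 0 is dominant otherwise.
Chen, Hiro and Alex clear that bar, contributing 45 each; the remaining 8 contribute 0. Total contributed: 135.
Omar keeps 45 and receives 8.3 × 135 × 4/47 = 95.36 from the pooled fund, for a payoff of 140.36.

140.36 dollars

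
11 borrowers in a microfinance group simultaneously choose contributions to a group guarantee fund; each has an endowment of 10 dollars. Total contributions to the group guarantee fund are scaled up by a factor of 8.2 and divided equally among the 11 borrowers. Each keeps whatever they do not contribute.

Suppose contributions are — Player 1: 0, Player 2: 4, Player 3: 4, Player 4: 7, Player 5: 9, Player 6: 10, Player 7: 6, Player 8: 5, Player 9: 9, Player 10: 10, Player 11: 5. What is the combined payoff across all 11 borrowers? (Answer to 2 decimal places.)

Total contributed: 0 + 4 + 4 + 7 + 9 + 10 + 6 + 5 + 9 + 10 + 5 = 69; total kept: 11 × 10 − 69 = 41.
The group guarantee fund pays out 8.2 × 69 = 565.80 in aggregate.
Group total = 41 + 565.80 = 606.80.

606.80 dollars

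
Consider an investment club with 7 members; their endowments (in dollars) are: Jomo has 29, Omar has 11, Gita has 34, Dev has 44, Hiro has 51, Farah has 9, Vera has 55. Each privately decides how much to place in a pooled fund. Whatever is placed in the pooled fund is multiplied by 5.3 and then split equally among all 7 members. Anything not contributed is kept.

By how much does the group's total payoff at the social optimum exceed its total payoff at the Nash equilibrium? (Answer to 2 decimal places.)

The private return per contributed unit is 5.3/7 = 0.7571 < 1 for every player regardless of endowment, so the Nash equilibrium is zero contribution and the group total is Σ E_j = 29 + 11 + 34 + 44 + 51 + 9 + 55 = 233.
Each contributed unit returns 5.300 to the group, so the social optimum is full contribution by everyone: group total = 5.300 × 233 = 1234.90.
Efficiency loss = (5.300 − 1) × 233 = 1001.90.

1001.90 dollars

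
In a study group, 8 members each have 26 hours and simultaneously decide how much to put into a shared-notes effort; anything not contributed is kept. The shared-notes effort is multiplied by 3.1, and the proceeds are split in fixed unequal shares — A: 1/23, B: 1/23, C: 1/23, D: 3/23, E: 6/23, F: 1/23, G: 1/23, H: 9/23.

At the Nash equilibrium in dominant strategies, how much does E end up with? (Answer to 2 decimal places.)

Each unit j contributes comes back to j as 3.1 × (j's share), so j prefers to contribute only if that share exceeds 1/3.1 = 0.3226; otherwise keeping the unit dominates.
Only H (9/23) clears that bar, contributing 26; the remaining 7 contribute 0. Total contributed: 26.
E keeps 26 and receives 3.1 × 26 × 6/23 = 21.03 from the shared-notes effort, for a payoff of 47.03.

47.03 hours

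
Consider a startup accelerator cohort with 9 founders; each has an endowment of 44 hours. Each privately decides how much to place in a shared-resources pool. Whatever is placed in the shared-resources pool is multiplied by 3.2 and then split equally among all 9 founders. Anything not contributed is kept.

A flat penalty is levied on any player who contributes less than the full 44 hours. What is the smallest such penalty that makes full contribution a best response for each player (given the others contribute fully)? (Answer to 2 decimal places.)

Given the others contribute fully, the best deviation is to contribute 0 (any partial contribution still incurs the fine and gives up units whose private return 0.3556 is below 1).
Deviating from 44 to 0 saves 44 hours but forfeits the deviator's share of the drop in the shared-resources pool: 3.2/9 × 44 = 15.64.
So the deviation gain is 44 − 15.64 = 28.36, and the fine must be at least 28.36 hours to wipe it out.

28.36 hours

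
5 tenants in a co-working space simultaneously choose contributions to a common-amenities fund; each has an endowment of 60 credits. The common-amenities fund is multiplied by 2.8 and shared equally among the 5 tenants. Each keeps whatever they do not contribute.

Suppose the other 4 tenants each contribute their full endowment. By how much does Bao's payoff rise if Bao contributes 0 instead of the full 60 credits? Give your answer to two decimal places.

26.40 credits

Switching from a contribution of 60 to 0 lets Bao keep an extra 60 credits, but lowers the common-amenities fund by 60, which costs Bao their own share of that drop: 2.8/5 × 60 = 33.60.
Net gain = 60 − 33.60 = 26.40. The private return per contributed unit (0.5600) is below 1, so free-riding is indeed the best response regardless of what the others do.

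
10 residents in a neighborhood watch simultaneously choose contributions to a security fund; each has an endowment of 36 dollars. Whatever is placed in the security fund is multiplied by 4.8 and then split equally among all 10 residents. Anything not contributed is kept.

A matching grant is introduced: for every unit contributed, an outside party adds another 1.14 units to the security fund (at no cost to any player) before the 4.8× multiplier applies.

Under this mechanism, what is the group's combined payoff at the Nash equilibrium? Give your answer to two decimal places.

Under the mechanism each unit contributed yields 4.8 × 2.14 / 10 = 1.0272 back to its contributor per unit of net cost, which exceeds 1, making full contribution the dominant choice for everyone.
So the Nash equilibrium is full contribution by all 10; the group earns 4.8 × 2.14 × 360 = 3697.92.

3697.92 dollars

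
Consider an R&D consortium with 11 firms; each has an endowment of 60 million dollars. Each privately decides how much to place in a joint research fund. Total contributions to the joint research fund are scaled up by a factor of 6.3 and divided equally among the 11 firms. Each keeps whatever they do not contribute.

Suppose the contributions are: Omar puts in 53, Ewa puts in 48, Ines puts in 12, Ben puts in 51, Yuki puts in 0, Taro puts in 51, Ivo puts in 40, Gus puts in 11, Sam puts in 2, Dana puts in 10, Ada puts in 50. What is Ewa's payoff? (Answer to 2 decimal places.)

Total contributed: 53 + 48 + 12 + 51 + 0 + 51 + 40 + 11 + 2 + 10 + 50 = 328.
Each receives 6.3 × 328 / 11 = 187.85 from the joint research fund.
Ewa keeps 60 − 48 = 12, so Ewa's payoff is 12 + 187.85 = 199.85.

199.85 million dollars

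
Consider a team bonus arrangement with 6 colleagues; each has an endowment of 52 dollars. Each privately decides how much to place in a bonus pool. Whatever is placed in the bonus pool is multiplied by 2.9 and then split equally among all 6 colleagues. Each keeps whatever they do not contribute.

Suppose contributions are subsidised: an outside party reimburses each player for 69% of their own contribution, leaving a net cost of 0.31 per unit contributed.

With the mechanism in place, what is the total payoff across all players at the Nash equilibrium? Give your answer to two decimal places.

1120.08 dollars

The effective private return per unit is now (2.9/6) / 0.31 = 1.5591 > 1, so every player's dominant strategy flips to full contribution.
At the Nash equilibrium everyone contributes 52. Group total payoff = 6 × (52 × 0.69 + 2.9 × 52) = 1120.08.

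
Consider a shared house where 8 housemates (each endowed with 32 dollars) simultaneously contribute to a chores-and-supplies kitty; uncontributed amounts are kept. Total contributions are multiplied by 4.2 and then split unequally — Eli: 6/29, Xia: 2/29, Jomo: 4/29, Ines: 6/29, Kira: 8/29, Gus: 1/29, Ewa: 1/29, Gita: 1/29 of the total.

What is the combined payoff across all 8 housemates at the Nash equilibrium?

Each unit j contributes comes back to j as 4.2 × (j's share), so j prefers to contribute only if that share exceeds 1/4.2 = 0.2381; otherwise keeping the unit dominates.
Kira alone (share 8/29) is above the threshold, contributing 32; the remaining 7 contribute 0. Total contributed: 32.
The chores-and-supplies kitty pays out 4.2 × 32 = 134.40 in total (split across the unequal shares, but the aggregate is all that matters for the group sum).
The 7 free-riders keep 32 each, adding 224. Group total = 224 + 134.40 = 358.40.

358.40 dollars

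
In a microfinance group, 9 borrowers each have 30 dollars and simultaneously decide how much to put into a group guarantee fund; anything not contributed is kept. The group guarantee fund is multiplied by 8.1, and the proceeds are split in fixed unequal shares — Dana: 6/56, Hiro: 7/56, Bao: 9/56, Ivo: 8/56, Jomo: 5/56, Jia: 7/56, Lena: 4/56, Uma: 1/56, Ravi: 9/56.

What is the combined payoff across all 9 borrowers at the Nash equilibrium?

Each unit j contributes comes back to j as 8.1 × (j's share), so j prefers to contribute only if that share exceeds 1/8.1 = 0.1235; otherwise keeping the unit dominates.
Hiro, Bao, Ivo, Jia and Ravi are above the threshold, contributing 30 each; the remaining 4 contribute 0. Total contributed: 150.
The group guarantee fund pays out 8.1 × 150 = 1215.00 in total (split across the unequal shares, but the aggregate is all that matters for the group sum).
The 4 free-riders keep 30 each, adding 120. Group total = 120 + 1215.00 = 1335.00.

1335.00 dollars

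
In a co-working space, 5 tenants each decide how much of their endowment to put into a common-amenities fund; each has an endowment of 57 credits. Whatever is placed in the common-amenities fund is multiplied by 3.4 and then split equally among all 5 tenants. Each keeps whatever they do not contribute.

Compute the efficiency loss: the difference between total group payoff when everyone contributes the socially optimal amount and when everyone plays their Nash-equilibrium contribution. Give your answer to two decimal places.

684.00 credits

Each contributed unit returns 3.4/5 = 0.6800 to its contributor — below 1 — so contributing 0 is dominant for every player. At the Nash equilibrium everyone keeps their 57, and the group total is 5 × 57 = 285.
Each contributed unit returns 3.400 to the group as a whole (0.6800 to each of 5 players), which exceeds 1, so the social optimum is full contribution: group total = 3.400 × 285 = 969.00.
Efficiency loss = 969.00 − 285 = 684.00.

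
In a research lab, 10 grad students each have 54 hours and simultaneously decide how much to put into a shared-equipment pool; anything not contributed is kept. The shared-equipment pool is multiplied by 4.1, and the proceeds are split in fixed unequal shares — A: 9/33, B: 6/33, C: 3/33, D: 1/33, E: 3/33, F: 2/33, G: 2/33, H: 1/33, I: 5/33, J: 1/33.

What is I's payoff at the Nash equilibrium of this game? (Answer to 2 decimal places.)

87.55 hours

Each unit j contributes comes back to j as 4.1 × (j's share), so j prefers to contribute only if that share exceeds 1/4.1 = 0.2439; otherwise keeping the unit dominates.
A alone (share 9/33) is above the threshold, contributing 54; the remaining 9 contribute 0. Total contributed: 54.
I keeps 54 and receives 4.1 × 54 × 5/33 = 33.55 from the shared-equipment pool, for a payoff of 87.55.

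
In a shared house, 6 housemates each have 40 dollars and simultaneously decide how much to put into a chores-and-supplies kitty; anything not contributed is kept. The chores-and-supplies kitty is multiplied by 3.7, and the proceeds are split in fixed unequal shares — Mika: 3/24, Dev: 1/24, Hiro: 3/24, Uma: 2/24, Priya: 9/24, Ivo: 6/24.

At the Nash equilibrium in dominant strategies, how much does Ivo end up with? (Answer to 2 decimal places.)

Each unit j contributes comes back to j as 3.7 × (j's share), so j prefers to contribute only if that share exceeds 1/3.7 = 0.2703; otherwise keeping the unit dominates.
Priya alone (share 9/24) is above the threshold, contributing 40; the remaining 5 contribute 0. Total contributed: 40.
Ivo keeps 40 and receives 3.7 × 40 × 6/24 = 37.00 from the chores-and-supplies kitty, for a payoff of 77.00.

77.00 dollars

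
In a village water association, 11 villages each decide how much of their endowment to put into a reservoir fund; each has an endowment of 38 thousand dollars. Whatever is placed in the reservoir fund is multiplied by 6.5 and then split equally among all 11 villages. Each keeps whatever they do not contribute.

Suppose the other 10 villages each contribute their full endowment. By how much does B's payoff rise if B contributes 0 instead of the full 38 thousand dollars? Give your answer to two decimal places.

Switching from a contribution of 38 to 0 lets B keep an extra 38 thousand dollars, but lowers the reservoir fund by 38, which costs B their own share of that drop: 6.5/11 × 38 = 22.45.
Net gain = 38 − 22.45 = 15.55. The private return per contributed unit (0.5909) is below 1, so free-riding is indeed the best response regardless of what the others do.

15.55 thousand dollars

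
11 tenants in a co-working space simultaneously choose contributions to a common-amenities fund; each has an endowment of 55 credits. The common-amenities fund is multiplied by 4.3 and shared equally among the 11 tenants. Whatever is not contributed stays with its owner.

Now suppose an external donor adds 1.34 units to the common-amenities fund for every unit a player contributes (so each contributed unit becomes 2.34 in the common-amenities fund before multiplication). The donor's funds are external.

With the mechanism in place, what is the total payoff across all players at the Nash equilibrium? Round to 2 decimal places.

605.00 credits

With the mechanism, a contributed unit returns 4.3 × 2.34 / 11 = 0.9147 per unit of net cost — still below 1 — so contributing 0 remains dominant for every player.
At the Nash equilibrium no one contributes; group total payoff = 11 × 55 = 605.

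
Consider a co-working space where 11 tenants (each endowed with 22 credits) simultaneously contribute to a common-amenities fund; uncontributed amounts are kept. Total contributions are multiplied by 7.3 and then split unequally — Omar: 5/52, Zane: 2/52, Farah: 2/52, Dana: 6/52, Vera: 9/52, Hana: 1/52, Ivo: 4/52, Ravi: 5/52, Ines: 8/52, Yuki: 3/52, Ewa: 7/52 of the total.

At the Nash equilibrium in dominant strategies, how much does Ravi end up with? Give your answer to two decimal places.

52.88 credits

Each unit j contributes comes back to j as 7.3 × (j's share), so j prefers to contribute only if that share exceeds 1/7.3 = 0.1370; otherwise keeping the unit dominates.
Vera and Ines are above the threshold, contributing 22 each; the remaining 9 contribute 0. Total contributed: 44.
Ravi keeps 22 and receives 7.3 × 44 × 5/52 = 30.88 from the common-amenities fund, for a payoff of 52.88.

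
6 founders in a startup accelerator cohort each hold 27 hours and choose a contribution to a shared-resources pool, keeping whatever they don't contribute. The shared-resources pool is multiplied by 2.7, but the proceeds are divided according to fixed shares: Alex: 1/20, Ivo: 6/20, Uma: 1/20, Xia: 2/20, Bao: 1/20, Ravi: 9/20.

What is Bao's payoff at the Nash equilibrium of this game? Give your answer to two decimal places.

A player with share s gets back 2.7·s per unit contributed, so full contribution is dominant for anyone with s > 1/2.7 = 0.3704 and zero contribution is dominant for anyone below.
Only Ravi (9/20) clears that bar, contributing 27; the remaining 5 contribute 0. Total contributed: 27.
Bao keeps 27 and receives 2.7 × 27 × 1/20 = 3.65 from the shared-resources pool, for a payoff of 30.65.

30.65 hours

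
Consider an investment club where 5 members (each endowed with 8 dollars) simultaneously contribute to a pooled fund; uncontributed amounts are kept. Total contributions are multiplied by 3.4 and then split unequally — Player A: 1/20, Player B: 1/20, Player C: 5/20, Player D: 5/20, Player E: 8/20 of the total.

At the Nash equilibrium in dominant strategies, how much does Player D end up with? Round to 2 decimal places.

A player with share s gets back 3.4·s per unit contributed, so full contribution is dominant for anyone with s > 1/3.4 = 0.2941 and zero contribution is dominant for anyone below.
Player E alone (share 8/20) is above the threshold, contributing 8; the remaining 4 contribute 0. Total contributed: 8.
Player D keeps 8 and receives 3.4 × 8 × 5/20 = 6.80 from the pooled fund, for a payoff of 14.80.

14.80 dollars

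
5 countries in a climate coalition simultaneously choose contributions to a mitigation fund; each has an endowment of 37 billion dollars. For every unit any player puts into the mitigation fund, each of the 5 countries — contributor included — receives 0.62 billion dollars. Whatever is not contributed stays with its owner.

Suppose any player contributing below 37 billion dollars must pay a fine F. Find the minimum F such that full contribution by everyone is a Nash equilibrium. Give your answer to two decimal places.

14.06 billion dollars

Given the others contribute fully, the best deviation is to contribute 0 (any partial contribution still incurs the fine and gives up units whose private return 0.62 is below 1).
Deviating from 37 to 0 saves 37 billion dollars but forfeits the deviator's share of the drop in the mitigation fund: 0.62 × 37 = 22.94.
So the deviation gain is 37 − 22.94 = 14.06, and the fine must be at least 14.06 billion dollars to wipe it out.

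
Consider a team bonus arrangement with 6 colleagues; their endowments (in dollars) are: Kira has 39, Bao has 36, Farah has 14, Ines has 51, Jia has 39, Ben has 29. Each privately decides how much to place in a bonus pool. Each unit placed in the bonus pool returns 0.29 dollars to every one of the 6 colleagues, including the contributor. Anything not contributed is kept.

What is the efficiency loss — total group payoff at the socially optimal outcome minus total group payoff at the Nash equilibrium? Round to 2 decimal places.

The private return per contributed unit is 0.29 < 1 for everyone, so the Nash equilibrium is zero contribution and the group total is Σ E_j = 39 + 36 + 14 + 51 + 39 + 29 = 208.
Each contributed unit returns 1.740 to the group, so the social optimum is full contribution by everyone: group total = 1.740 × 208 = 361.92.
Efficiency loss = (1.740 − 1) × 208 = 153.92.

153.92 dollars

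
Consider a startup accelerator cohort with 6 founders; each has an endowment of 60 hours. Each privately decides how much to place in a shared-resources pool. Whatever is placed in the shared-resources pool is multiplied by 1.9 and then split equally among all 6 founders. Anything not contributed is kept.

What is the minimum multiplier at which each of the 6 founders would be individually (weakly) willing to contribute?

6

A contributed unit returns (multiplier)/6 to its contributor.
This reaches 1 exactly when the multiplier is 6.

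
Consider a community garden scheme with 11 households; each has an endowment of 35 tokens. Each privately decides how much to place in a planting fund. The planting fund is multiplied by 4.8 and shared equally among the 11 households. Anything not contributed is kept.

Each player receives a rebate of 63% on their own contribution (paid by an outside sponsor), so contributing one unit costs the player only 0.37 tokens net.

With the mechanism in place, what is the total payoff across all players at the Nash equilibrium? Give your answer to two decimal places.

The effective private return per unit is now (4.8/11) / 0.37 = 1.1794 > 1, so every player's dominant strategy flips to full contribution.
So the Nash equilibrium is full contribution by all 11; the group earns 11 × (35 × 0.63 + 4.8 × 35) = 2090.55.

2090.55 tokens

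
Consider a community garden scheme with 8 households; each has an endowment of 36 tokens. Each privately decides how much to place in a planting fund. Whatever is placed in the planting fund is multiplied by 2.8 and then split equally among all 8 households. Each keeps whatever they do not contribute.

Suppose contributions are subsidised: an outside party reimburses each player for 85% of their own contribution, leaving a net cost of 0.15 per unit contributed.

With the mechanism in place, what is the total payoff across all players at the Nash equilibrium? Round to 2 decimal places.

1051.20 tokens

With the mechanism, a contributed unit returns (2.8/8) / 0.15 = 2.3333 per unit of net cost to the contributor — now above 1 — so contributing fully is weakly dominant for every player.
So the Nash equilibrium is full contribution by all 8; the group earns 8 × (36 × 0.85 + 2.8 × 36) = 1051.20.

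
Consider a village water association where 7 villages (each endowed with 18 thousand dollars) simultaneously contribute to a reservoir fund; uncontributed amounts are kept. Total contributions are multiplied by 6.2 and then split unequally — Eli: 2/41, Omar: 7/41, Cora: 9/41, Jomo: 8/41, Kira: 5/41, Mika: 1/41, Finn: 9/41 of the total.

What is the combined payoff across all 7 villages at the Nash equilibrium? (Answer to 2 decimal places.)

500.40 thousand dollars

A player with share s gets back 6.2·s per unit contributed, so full contribution is dominant for anyone with s > 1/6.2 = 0.1613 and zero contribution is dominant for anyone below.
Omar, Cora, Jomo and Finn clear that bar, contributing 18 each; the remaining 3 contribute 0. Total contributed: 72.
The reservoir fund pays out 6.2 × 72 = 446.40 in total (split across the unequal shares, but the aggregate is all that matters for the group sum).
The 3 free-riders keep 18 each, adding 54. Group total = 54 + 446.40 = 500.40.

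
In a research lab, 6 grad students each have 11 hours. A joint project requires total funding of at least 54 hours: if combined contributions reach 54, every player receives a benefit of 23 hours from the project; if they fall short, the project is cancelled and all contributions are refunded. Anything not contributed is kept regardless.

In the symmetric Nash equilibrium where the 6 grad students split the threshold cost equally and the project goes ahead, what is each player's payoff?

25 hours

Equal share of the threshold: 54/6 = 9.
At this profile no one gains by cutting their contribution: any cut drops the total below 54, the project is cancelled, contributions are refunded, and the deviator ends with 11, which is less than 11 − 9 + 23 = 25. Contributing more than 9 just wastes the excess. So contributing exactly 9 is a best response.
Each player's payoff: 11 − 9 + 23 = 25.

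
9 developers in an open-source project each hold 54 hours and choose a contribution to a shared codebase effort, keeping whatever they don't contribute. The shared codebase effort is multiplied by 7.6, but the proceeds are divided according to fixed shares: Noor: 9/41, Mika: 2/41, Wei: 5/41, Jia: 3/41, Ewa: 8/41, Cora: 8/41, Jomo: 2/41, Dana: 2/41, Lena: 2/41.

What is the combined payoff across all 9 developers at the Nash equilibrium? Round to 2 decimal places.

1555.20 hours

Each unit j contributes comes back to j as 7.6 × (j's share), so j prefers to contribute only if that share exceeds 1/7.6 = 0.1316; otherwise keeping the unit dominates.
The shares above 0.1316 belong to Noor, Ewa and Cora, contributing 54 each; the remaining 6 contribute 0. Total contributed: 162.
The shared codebase effort pays out 7.6 × 162 = 1231.20 in total (split across the unequal shares, but the aggregate is all that matters for the group sum).
The 6 free-riders keep 54 each, adding 324. Group total = 324 + 1231.20 = 1555.20.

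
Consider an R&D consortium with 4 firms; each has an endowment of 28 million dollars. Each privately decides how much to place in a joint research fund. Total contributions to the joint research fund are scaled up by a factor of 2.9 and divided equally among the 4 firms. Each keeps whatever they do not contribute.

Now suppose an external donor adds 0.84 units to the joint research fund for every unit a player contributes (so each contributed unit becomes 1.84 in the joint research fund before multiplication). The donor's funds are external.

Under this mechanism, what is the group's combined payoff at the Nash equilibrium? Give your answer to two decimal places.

597.63 million dollars

The effective private return per unit is now 2.9 × 1.84 / 4 = 1.3340 > 1, so every player's dominant strategy flips to full contribution.
At the Nash equilibrium everyone contributes 28. Group total payoff = 2.9 × 1.84 × 112 = 597.63.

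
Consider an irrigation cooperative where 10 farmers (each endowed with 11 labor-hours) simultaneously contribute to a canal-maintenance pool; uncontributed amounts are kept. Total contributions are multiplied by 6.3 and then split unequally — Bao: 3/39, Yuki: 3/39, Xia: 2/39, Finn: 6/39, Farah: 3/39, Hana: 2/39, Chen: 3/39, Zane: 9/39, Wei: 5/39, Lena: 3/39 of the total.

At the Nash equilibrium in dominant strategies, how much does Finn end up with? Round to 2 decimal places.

21.66 labor-hours

Player j's private return per contributed unit is 6.3 × (j's share). Contributing is weakly dominant for j when that share is at least 1/6.3 = 0.1587, and contributing 0 is dominant otherwise.
Only Zane (9/39) clears that bar, contributing 11; the remaining 9 contribute 0. Total contributed: 11.
Finn keeps 11 and receives 6.3 × 11 × 6/39 = 10.66 from the canal-maintenance pool, for a payoff of 21.66.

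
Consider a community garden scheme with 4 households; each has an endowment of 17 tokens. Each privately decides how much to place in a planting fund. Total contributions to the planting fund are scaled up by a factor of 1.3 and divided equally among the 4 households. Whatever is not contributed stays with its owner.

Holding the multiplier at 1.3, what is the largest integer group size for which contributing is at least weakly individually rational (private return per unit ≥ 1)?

1

Private return per unit is 1.3/(group size), which is ≥ 1 whenever the group size is ≤ 1.3.
The largest such integer is 1.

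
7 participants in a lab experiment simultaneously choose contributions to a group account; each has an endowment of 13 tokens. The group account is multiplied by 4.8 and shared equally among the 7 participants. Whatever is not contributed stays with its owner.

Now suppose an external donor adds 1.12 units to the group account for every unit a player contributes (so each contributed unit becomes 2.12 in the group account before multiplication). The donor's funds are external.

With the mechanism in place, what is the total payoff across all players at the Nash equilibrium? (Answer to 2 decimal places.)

926.02 tokens

Under the mechanism each unit contributed yields 4.8 × 2.12 / 7 = 1.4537 back to its contributor per unit of net cost, which exceeds 1, making full contribution the dominant choice for everyone.
At the Nash equilibrium everyone contributes 13. Group total payoff = 4.8 × 2.12 × 91 = 926.02.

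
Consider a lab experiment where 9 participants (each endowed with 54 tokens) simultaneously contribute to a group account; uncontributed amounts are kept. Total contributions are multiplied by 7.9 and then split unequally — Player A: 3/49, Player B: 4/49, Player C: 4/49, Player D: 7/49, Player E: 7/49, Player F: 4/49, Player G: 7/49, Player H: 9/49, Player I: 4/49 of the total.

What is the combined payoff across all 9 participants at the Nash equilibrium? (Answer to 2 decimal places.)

Player j's private return per contributed unit is 7.9 × (j's share). Contributing is weakly dominant for j when that share is at least 1/7.9 = 0.1266, and contributing 0 is dominant otherwise.
Player D, Player E, Player G and Player H clear that bar, contributing 54 each; the remaining 5 contribute 0. Total contributed: 216.
The group account pays out 7.9 × 216 = 1706.40 in total (split across the unequal shares, but the aggregate is all that matters for the group sum).
The 5 free-riders keep 54 each, adding 270. Group total = 270 + 1706.40 = 1976.40.

1976.40 tokens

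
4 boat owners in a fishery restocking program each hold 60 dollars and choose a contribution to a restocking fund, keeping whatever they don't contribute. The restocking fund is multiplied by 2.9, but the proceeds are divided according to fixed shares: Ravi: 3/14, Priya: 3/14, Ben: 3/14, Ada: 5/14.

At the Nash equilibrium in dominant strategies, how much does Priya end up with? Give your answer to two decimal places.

97.29 dollars

Each unit j contributes comes back to j as 2.9 × (j's share), so j prefers to contribute only if that share exceeds 1/2.9 = 0.3448; otherwise keeping the unit dominates.
Ada alone (share 5/14) is above the threshold, contributing 60; the remaining 3 contribute 0. Total contributed: 60.
Priya keeps 60 and receives 2.9 × 60 × 3/14 = 37.29 from the restocking fund, for a payoff of 97.29.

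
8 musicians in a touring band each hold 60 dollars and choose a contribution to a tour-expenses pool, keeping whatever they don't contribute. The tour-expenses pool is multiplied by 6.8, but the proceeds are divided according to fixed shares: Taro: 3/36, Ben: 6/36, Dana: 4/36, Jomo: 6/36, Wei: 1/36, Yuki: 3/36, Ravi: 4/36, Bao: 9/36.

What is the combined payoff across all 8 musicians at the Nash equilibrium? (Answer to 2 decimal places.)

1524.00 dollars

Player j's private return per contributed unit is 6.8 × (j's share). Contributing is weakly dominant for j when that share is at least 1/6.8 = 0.1471, and contributing 0 is dominant otherwise.
Ben, Jomo and Bao are above the threshold, contributing 60 each; the remaining 5 contribute 0. Total contributed: 180.
The tour-expenses pool pays out 6.8 × 180 = 1224.00 in total (split across the unequal shares, but the aggregate is all that matters for the group sum).
The 5 free-riders keep 60 each, adding 300. Group total = 300 + 1224.00 = 1524.00.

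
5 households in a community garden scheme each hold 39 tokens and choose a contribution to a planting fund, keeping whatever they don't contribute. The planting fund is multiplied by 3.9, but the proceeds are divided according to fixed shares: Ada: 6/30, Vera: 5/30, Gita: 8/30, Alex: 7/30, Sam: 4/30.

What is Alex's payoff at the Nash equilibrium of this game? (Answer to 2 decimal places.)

74.49 tokens

Player j's private return per contributed unit is 3.9 × (j's share). Contributing is weakly dominant for j when that share is at least 1/3.9 = 0.2564, and contributing 0 is dominant otherwise.
The only share above 0.2564 is Gita's 8/30, contributing 39; the remaining 4 contribute 0. Total contributed: 39.
Alex keeps 39 and receives 3.9 × 39 × 7/30 = 35.49 from the planting fund, for a payoff of 74.49.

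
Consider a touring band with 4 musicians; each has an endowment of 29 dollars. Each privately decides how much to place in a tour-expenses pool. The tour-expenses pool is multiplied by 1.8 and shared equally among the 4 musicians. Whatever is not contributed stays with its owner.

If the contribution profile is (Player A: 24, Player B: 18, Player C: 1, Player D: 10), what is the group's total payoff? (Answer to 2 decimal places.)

158.40 dollars

Total contributed: 24 + 18 + 1 + 10 = 53; total kept: 4 × 29 − 53 = 63.
The tour-expenses pool pays out 1.8 × 53 = 95.40 in aggregate.
Group total = 63 + 95.40 = 158.40.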